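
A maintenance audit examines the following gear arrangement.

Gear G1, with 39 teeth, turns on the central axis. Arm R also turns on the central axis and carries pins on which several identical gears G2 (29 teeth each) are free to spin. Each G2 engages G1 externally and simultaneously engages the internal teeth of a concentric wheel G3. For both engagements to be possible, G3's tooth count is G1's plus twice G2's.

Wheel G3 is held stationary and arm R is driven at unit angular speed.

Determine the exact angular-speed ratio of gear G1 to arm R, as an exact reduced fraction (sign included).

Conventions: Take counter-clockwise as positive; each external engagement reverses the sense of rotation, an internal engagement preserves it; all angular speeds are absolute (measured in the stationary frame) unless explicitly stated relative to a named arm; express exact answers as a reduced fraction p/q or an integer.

136/39

topology: planetary set — G1 39T / G2 29T / G3 97T, arm = carrier (Willis)
ring teeth: 39 + 2·29 = 97
39(ω_sun−ω_arm) = −97(ω_ring−ω_arm),  ω_ring = 0, ω_arm = 1
ω_sun = 1 − (97/39)(0−1) = 136/39
ω_out/ω_in = 136/39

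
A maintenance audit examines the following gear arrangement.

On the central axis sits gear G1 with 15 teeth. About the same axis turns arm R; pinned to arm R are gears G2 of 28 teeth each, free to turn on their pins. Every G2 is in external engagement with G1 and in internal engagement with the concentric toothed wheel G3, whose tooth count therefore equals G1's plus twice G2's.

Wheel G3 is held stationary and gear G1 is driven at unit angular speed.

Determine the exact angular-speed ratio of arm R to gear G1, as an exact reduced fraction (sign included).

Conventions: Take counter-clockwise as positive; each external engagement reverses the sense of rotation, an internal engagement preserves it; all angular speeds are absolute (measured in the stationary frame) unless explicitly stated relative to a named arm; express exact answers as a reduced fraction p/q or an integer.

15/86

planetary set (15T centre, 28T on arm, 71T internal) — Willis relation
ring teeth: 15 + 2·28 = 71
15(ω_sun−ω_arm) = −71(ω_ring−ω_arm),  ω_ring = 0, ω_sun = 1
15(1−ω_arm) = −71(0−ω_arm)  ⇒  86·ω_arm = 15  ⇒  ω_arm = 15/86
ω_out/ω_in = 15/86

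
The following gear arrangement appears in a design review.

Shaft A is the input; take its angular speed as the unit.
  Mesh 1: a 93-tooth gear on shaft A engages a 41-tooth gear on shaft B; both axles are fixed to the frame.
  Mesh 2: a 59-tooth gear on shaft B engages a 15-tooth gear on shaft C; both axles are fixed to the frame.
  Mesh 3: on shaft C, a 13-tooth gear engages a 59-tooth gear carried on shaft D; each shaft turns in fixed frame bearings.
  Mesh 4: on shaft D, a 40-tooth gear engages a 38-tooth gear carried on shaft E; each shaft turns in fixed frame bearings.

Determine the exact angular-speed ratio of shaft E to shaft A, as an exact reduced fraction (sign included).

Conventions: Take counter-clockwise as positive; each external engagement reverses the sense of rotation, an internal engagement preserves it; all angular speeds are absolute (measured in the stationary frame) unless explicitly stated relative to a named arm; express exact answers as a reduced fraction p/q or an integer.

1612/779

class = fixed-axis compound train [4 meshes; 4 ratios multiply, 4 sense flips]
mesh 1 [93T→41T]: running ratio 93/41, sense −
mesh 2 [59T→15T]: running ratio 1829/205, sense +
mesh 3 [13T→59T]: running ratio 403/205, sense −
mesh 4 [40T→38T]: running ratio 1612/779, sense +
ω_out/ω_in = 1612/779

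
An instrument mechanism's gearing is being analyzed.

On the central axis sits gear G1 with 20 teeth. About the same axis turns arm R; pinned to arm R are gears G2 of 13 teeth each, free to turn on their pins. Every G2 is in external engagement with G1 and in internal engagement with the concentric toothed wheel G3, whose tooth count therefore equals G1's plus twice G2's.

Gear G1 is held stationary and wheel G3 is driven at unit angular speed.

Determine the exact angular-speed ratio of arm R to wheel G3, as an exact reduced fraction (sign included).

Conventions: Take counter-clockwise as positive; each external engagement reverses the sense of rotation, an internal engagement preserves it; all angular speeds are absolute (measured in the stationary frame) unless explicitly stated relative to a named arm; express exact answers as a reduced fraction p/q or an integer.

23/33

recognized (axles ride arm R): planetary set, 20/13/46 teeth
ring teeth: 20 + 2·13 = 46
20(ω_sun−ω_arm) = −46(ω_ring−ω_arm),  ω_sun = 0, ω_ring = 1
20(0−ω_arm) = −46(1−ω_arm)  ⇒  66·ω_arm = 46  ⇒  ω_arm = 23/33
ω_out/ω_in = 23/33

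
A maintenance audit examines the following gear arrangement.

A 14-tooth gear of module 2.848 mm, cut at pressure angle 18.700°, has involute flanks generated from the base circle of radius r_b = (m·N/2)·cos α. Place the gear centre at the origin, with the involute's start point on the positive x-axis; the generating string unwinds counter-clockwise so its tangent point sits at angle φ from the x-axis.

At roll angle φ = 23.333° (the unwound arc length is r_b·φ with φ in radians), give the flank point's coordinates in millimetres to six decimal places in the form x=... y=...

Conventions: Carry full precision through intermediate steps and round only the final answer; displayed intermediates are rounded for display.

single-mesh involute tooth geometry (14T wheel at module 2.848)
pitch radius r_p = m·N/2 = 2.848·14/2 = 19.936000
base radius r_b = r_p·cos α = 19.936000·cos 18.700° = 18.883584
roll angle φ = 23.333° = 0.40723767 rad
x = r_b·(cos φ + φ·sin φ) = 20.385109
y = r_b·(sin φ − φ·cos φ) = 0.418107

x=20.385109 y=0.418107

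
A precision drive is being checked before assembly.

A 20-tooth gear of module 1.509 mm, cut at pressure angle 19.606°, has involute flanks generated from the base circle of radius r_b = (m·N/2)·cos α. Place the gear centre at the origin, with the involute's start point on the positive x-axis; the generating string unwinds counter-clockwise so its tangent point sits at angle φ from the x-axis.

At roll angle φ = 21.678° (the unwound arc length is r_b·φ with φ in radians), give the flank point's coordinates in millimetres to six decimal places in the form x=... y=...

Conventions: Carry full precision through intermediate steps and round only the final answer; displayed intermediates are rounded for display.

x=15.196444 y=0.252982

recognized (one wheel, involute flank): single-mesh tooth geometry, m = 1.509, N = 20
pitch radius r_p = m·N/2 = 1.509·20/2 = 15.090000
base radius r_b = r_p·cos α = 15.090000·cos 19.606° = 14.215117
roll angle φ = 21.678° = 0.37835248 rad
x = r_b·(cos φ + φ·sin φ) = 15.196444
y = r_b·(sin φ − φ·cos φ) = 0.252982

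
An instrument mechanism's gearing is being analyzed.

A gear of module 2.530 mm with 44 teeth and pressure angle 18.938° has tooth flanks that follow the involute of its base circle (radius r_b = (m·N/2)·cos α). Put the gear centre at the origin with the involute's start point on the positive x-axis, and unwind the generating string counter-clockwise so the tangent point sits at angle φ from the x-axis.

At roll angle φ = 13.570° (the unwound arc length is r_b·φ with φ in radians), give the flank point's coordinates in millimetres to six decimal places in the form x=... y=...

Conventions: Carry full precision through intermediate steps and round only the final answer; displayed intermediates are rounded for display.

recognized (one wheel, involute flank): single-mesh tooth geometry, m = 2.530, N = 44
pitch radius r_p = m·N/2 = 2.530·44/2 = 55.660000
base radius r_b = r_p·cos α = 55.660000·cos 18.938° = 52.647142
roll angle φ = 13.570° = 0.23684118 rad
x = r_b·(cos φ + φ·sin φ) = 54.103087
y = r_b·(sin φ − φ·cos φ) = 0.231839

x=54.103087 y=0.231839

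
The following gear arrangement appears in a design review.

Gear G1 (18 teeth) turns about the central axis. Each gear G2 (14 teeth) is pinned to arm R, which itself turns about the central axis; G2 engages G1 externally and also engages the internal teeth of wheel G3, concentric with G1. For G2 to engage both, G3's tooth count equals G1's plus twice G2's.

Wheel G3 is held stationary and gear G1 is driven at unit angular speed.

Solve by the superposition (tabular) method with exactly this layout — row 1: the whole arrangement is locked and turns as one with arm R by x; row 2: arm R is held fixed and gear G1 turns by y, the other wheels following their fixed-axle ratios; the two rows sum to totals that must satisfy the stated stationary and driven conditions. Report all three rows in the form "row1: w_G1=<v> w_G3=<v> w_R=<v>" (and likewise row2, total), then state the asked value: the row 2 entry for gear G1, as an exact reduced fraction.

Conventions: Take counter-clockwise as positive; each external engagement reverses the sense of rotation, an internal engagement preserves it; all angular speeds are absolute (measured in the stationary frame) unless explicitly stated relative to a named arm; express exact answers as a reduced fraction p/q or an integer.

row1: w_G1=9/32 w_G3=9/32 w_R=9/32
row2: w_G1=23/32 w_G3=-9/32 w_R=0
total: w_G1=1 w_G3=0 w_R=9/32
asked value: 23/32

recognized (axles ride arm R): planetary set, 18/14/46 teeth
row 1 — lock + rotate with arm: ω_sun = ω_ring = ω_arm = x
row 2: sun turns y, ring = −(18/46)·y, arm 0
boundary: total ω_ring = x − (18/46)·y = 0 and total ω_sun = x + y = 1  ⇒  y = 23/32, x = 9/32
row 2 ring = −(18/46)·23/32 = -9/32
totals (row 1 + row 2): sun 9/32 + 23/32 = 1, ring 9/32 + (-9/32) = 0, arm 9/32 + 0 = 9/32
asked cell (row2, sun) = 23/32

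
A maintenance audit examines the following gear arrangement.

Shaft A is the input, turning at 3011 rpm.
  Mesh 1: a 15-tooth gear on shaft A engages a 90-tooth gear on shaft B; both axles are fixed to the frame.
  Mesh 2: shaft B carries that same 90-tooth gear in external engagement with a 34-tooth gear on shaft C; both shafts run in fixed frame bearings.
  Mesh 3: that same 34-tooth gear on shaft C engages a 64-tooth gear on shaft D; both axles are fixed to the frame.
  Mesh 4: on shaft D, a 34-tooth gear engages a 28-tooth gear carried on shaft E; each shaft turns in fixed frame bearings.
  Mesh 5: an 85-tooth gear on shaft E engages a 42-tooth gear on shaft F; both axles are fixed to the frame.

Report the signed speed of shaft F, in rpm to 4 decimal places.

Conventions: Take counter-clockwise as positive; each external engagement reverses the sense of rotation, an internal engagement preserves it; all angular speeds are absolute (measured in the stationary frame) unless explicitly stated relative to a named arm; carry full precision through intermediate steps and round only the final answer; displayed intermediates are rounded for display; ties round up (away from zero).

5-mesh fixed-axis compound train (all bearings frame-fixed)
mesh 1 [15T→90T]: ω = 3011.0000×15/90 = 501.8333 rpm, sense flips to −
mesh 2 [90T→34T]: ω = 501.8333×90/34 = 1328.3824 rpm, sense flips to +
mesh 3 [34T→64T]: ω = 1328.3824×34/64 = 705.7031 rpm, sense flips to −
mesh 4 [34T→28T]: ω = 705.7031×34/28 = 856.9252 rpm, sense flips to +
mesh 5 [85T→42T]: ω = 856.9252×85/42 = 1734.2534 rpm, sense flips to −
signed output speed = -1734.2534 rpm

-1734.2534 rpm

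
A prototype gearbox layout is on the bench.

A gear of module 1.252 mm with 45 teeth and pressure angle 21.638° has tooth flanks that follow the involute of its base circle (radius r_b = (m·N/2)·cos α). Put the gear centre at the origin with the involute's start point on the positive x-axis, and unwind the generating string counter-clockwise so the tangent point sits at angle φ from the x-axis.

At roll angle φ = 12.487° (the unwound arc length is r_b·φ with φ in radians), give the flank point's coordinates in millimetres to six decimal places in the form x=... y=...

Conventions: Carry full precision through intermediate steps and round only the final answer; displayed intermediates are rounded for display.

x=26.799415 y=0.089923

recognized (one wheel, involute flank): single-mesh tooth geometry, m = 1.252, N = 45
pitch radius r_p = m·N/2 = 1.252·45/2 = 28.170000
base radius r_b = r_p·cos α = 28.170000·cos 21.638° = 26.184920
roll angle φ = 12.487° = 0.21793926 rad
x = r_b·(cos φ + φ·sin φ) = 26.799415
y = r_b·(sin φ − φ·cos φ) = 0.089923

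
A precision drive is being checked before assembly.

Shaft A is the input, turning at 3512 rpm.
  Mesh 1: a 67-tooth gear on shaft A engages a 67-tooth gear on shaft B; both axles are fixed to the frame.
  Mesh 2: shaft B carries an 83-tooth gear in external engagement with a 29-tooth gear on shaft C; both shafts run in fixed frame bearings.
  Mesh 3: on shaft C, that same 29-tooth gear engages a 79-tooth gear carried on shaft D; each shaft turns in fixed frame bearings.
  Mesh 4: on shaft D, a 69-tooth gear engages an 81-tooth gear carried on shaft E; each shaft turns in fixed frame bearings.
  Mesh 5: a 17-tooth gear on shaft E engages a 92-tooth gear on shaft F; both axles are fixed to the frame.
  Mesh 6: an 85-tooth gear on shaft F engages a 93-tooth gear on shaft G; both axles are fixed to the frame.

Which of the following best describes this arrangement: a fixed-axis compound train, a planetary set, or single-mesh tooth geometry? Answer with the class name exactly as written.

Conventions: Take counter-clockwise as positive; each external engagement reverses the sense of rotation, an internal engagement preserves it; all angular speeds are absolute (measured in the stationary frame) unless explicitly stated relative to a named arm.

class = fixed-axis compound train [6 meshes; 6 ratios multiply, 6 sense flips]
classification: fixed-axis compound train

fixed-axis compound train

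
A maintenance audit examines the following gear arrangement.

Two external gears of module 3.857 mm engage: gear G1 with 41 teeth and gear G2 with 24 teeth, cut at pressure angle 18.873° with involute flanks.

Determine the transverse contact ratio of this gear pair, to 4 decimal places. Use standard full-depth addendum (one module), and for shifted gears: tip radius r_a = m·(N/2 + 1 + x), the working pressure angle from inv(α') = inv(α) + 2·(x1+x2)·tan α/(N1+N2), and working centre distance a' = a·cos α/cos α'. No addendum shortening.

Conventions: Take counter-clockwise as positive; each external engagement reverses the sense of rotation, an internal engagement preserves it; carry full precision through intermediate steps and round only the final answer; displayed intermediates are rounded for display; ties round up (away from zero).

single-mesh involute tooth geometry (41T engaging 24T at module 3.857)
base radii: r_b1 = 74.817611, r_b2 = 43.795675
tip radii: r_a1 = 82.925500, r_a2 = 50.141000
no profile shift: α' = α, a' = a
action lengths: √(r_a1²−r_b1²) = 35.762601, √(r_a2²−r_b2²) = 24.414314
base pitch p_b = π·m·cos α = 11.465681
CR = (35.762601 + 24.414314 − 125.352500·sin 18.87300°)/11.465681 = 1.711974
contact ratio ≈ 1.7120

1.7120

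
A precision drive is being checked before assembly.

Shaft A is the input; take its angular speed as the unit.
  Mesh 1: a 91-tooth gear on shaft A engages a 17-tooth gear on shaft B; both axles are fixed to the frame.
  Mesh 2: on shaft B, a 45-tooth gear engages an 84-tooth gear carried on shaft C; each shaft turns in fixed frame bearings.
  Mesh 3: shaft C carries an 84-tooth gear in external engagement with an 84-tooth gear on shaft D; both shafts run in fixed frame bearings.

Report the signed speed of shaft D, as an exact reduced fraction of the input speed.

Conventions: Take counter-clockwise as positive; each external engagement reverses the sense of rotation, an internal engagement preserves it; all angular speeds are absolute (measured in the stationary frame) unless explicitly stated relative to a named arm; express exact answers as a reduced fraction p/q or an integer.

-195/68

3-mesh fixed-axis compound train (all bearings frame-fixed)
mesh 1 [91T→17T]: |ω|/ω_in = 1×91/17 = 91/17, sense flips to −
mesh 2 [45T→84T]: |ω|/ω_in = (91/17)×45/84 = 195/68, sense flips to +
mesh 3 [84T→84T]: |ω|/ω_in = (195/68)×84/84 = 195/68, sense flips to −
signed output speed (× input speed) = -195/68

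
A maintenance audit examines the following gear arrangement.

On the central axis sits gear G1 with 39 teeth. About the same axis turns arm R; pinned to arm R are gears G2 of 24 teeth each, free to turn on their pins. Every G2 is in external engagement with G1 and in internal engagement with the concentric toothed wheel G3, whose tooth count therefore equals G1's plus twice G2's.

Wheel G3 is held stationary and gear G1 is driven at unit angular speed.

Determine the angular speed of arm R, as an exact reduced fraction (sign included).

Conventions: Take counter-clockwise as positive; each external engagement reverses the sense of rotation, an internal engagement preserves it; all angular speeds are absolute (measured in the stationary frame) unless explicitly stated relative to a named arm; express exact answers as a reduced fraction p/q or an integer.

class = planetary set [G3 = 39+2·24 = 87; Willis about the carrier]
ring teeth: 39 + 2·24 = 87
39(ω_sun−ω_arm) = −87(ω_ring−ω_arm),  ω_ring = 0, ω_sun = 1
39(1−ω_arm) = −87(0−ω_arm)  ⇒  126·ω_arm = 39  ⇒  ω_arm = 13/42
exact speed ratio = 13/42

13/42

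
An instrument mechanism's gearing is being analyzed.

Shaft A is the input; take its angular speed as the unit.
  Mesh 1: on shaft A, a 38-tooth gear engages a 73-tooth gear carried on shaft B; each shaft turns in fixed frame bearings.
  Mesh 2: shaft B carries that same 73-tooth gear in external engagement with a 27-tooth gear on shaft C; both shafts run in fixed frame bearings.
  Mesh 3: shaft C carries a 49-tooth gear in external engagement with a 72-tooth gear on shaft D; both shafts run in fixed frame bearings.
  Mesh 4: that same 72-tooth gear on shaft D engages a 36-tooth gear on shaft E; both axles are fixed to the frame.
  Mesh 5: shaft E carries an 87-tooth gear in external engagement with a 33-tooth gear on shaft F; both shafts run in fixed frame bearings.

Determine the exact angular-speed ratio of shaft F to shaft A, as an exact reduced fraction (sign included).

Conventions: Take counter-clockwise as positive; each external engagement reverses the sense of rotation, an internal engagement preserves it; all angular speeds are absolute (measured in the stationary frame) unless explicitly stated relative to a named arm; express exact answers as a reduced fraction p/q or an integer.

class = fixed-axis compound train [5 meshes; 5 ratios multiply, 5 sense flips]
mesh 1 [38T→73T]: running ratio 38/73, sense −
mesh 2 [73T→27T]: running ratio 38/27, sense +
mesh 3 [49T→72T]: running ratio 931/972, sense −
mesh 4 [72T→36T]: running ratio 931/486, sense +
mesh 5 [87T→33T]: running ratio 26999/5346, sense −
ω_out/ω_in = -26999/5346

-26999/5346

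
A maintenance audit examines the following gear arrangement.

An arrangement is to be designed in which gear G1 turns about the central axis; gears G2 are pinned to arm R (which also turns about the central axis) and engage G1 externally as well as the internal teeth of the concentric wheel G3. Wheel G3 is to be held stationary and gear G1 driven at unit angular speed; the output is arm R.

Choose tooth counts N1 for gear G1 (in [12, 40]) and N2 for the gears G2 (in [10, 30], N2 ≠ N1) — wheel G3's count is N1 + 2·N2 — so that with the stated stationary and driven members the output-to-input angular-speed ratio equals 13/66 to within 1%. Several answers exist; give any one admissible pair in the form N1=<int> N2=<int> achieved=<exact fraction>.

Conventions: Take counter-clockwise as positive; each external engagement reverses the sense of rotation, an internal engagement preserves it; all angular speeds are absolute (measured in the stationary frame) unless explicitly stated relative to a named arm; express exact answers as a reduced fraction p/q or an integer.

N1=13 N2=20 achieved=13/66

design class (target 13/66): planetary set
Willis with ω_ring = 0: ω_arm/ω_sun = N1/(N1+N3); set equal to 13/66  ⇒  N3/N1 = 1/(13/66) − 1 = 53/13
N3 = N1 + 2·N2  ⇒  N2/N1 = (N3/N1 − 1)/2 = (53/13 − 1)/2 = 20/13
smallest multiple with N1 ≥ 12 and N2 ≥ 10: k = 1  ⇒  N1 = 1·13 = 13, N2 = 1·20 = 20 (N1 ≤ 40, N2 ≤ 30, N2 ≠ N1 ✓), N3 = 13 + 2·20 = 53
check: N1/(N1+N3) with N1 = 13, N3 = 53 gives 13/66; |achieved − target| = 0 ≤ 13/6600 ✓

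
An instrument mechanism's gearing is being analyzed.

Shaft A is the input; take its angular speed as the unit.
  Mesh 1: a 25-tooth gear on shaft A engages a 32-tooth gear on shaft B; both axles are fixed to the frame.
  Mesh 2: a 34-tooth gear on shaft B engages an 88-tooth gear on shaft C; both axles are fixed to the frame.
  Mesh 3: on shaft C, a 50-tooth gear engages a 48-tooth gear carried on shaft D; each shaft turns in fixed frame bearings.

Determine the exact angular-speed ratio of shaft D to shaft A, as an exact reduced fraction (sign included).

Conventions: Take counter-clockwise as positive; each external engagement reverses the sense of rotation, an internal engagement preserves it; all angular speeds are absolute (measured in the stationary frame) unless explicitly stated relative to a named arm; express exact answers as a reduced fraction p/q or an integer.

-10625/33792

class = fixed-axis compound train [3 meshes; 3 ratios multiply, 3 sense flips]
mesh 1 [25T→32T]: running ratio 25/32, sense −
mesh 2 [34T→88T]: running ratio 425/1408, sense +
mesh 3 [50T→48T]: running ratio 10625/33792, sense −
ω_out/ω_in = -10625/33792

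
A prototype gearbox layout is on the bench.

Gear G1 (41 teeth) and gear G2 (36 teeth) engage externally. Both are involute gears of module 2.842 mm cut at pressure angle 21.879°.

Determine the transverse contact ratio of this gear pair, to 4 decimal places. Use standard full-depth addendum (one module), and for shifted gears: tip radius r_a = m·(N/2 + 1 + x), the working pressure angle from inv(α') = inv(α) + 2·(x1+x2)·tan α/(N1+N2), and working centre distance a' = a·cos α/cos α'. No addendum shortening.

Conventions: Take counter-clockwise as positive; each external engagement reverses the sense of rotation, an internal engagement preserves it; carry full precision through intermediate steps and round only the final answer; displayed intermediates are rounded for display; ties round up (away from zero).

recognized (one external pair, fixed centres): single-mesh tooth geometry, m = 2.842, N1 = 41, N2 = 36
base radii: r_b1 = 54.064629, r_b2 = 47.471382
tip radii: r_a1 = 61.103000, r_a2 = 53.998000
no profile shift: α' = α, a' = a
action lengths: √(r_a1²−r_b1²) = 28.470906, √(r_a2²−r_b2²) = 25.734256
base pitch p_b = π·m·cos α = 8.285319
CR = (28.470906 + 25.734256 − 109.417000·sin 21.87900°)/8.285319 = 1.621081
contact ratio ≈ 1.6211

1.6211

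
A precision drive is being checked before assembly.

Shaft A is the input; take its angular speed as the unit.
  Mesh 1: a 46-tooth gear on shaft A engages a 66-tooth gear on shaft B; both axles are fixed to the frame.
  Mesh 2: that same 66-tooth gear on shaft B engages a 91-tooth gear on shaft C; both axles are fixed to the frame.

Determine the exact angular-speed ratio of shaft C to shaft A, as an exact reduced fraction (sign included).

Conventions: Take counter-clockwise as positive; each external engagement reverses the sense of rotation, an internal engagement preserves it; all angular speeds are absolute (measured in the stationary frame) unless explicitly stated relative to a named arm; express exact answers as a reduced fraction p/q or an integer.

class = fixed-axis compound train [2 meshes; 2 ratios multiply, 2 sense flips]
mesh 1 [46T→66T]: running ratio 23/33, sense −
mesh 2 [66T→91T]: running ratio 46/91, sense +
ω_out/ω_in = 46/91

46/91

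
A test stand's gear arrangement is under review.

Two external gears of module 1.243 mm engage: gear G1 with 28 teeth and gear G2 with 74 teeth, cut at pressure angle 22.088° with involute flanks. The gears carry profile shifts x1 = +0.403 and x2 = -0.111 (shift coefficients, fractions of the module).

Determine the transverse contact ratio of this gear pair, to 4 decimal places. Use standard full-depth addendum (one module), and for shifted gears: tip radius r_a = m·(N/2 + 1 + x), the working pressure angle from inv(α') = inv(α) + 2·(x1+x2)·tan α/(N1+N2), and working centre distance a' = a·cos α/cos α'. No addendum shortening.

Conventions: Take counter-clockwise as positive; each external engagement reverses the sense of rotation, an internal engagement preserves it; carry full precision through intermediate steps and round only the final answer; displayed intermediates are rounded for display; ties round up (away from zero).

single-mesh involute tooth geometry (28T engaging 74T at module 1.243)
base radii: r_b1 = 16.124822, r_b2 = 42.615601
tip radii: r_a1 = 19.145929, r_a2 = 47.096027
inv(α') = inv(22.088°) + 2·(+0.403-0.111)·tan α/(28+74) = 0.02262910  ⇒  α' = 22.86557°
a' = a·cos α / cos α' = 63.3930·cos 22.088°/cos 22.86557° = 63.749955
action lengths: √(r_a1²−r_b1²) = 10.322631, √(r_a2²−r_b2²) = 20.048598
base pitch p_b = π·m·cos α = 3.618402
CR = (10.322631 + 20.048598 − 63.749955·sin 22.86557°)/3.618402 = 1.547613
contact ratio ≈ 1.5476

1.5476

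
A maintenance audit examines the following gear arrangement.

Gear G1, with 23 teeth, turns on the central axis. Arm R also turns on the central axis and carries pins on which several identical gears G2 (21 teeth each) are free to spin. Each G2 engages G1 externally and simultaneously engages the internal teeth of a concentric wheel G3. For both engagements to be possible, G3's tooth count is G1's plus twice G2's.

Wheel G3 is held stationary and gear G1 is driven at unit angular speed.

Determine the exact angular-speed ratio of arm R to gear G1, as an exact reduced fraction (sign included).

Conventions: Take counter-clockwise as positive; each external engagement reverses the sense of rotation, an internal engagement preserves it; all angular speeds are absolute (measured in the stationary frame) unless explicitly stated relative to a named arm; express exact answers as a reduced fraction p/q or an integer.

topology: planetary set — G1 23T / G2 21T / G3 65T, arm = carrier (Willis)
ring teeth: 23 + 2·21 = 65
23(ω_sun−ω_arm) = −65(ω_ring−ω_arm),  ω_ring = 0, ω_sun = 1
23(1−ω_arm) = −65(0−ω_arm)  ⇒  88·ω_arm = 23  ⇒  ω_arm = 23/88
ω_out/ω_in = 23/88

23/88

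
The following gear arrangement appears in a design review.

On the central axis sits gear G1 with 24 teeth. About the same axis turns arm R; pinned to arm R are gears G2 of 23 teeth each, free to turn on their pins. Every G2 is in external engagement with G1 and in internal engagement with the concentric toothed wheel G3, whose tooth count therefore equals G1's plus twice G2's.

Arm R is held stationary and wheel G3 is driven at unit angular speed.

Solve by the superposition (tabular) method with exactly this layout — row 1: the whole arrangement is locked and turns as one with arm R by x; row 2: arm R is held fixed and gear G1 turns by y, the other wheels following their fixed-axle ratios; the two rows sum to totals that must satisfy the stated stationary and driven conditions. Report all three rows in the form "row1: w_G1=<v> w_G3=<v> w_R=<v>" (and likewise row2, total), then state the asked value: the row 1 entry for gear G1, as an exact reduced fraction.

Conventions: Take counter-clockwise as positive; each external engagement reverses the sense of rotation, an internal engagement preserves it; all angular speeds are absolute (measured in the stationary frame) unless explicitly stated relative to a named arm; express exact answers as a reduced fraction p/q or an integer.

row1: w_G1=0 w_G3=0 w_R=0
row2: w_G1=-35/12 w_G3=1 w_R=0
total: w_G1=-35/12 w_G3=1 w_R=0
asked value: 0

planetary set (24T centre, 23T on arm, 70T internal) — Willis relation
row 1 — lock + rotate with arm: ω_sun = ω_ring = ω_arm = x
superposition row 2 [arm held]: sun y, ring −(24/70)·y, arm 0
boundary: total ω_arm = x = 0 and total ω_ring = x − (24/70)·y = 1  ⇒  y = -35/12, x = 0
row 2 ring = −(24/70)·(-35/12) = 1
totals (row 1 + row 2): sun 0 + (-35/12) = -35/12, ring 0 + 1 = 1, arm 0 + 0 = 0
asked cell (row1, sun) = 0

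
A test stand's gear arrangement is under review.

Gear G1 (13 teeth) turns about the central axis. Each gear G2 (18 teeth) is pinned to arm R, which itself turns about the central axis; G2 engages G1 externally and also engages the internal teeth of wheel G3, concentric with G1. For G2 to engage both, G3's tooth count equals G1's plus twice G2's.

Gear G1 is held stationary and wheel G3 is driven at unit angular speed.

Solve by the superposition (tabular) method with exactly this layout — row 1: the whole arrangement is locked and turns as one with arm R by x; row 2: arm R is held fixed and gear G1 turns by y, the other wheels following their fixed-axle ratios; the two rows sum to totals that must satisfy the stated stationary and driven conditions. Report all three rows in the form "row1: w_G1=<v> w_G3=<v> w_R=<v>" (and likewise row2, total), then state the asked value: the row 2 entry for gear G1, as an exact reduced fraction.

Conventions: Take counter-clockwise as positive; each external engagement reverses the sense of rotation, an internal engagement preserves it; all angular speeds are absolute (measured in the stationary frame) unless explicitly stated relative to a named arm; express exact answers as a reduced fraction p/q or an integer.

row1: w_G1=49/62 w_G3=49/62 w_R=49/62
row2: w_G1=-49/62 w_G3=13/62 w_R=0
total: w_G1=0 w_G3=1 w_R=49/62
asked value: -49/62

class = planetary set [G3 = 13+2·18 = 49; Willis about the carrier]
superposition row 1 [locked train]: every member turns x
row 2 — arm fixed, fixed-axis ratios: sun y, ring −(13/49)·y, arm 0
boundary: total ω_sun = x + y = 0 and total ω_ring = x − (13/49)·y = 1  ⇒  y = -49/62, x = 49/62
row 2 ring = −(13/49)·(-49/62) = 13/62
totals (row 1 + row 2): sun 49/62 + (-49/62) = 0, ring 49/62 + 13/62 = 1, arm 49/62 + 0 = 49/62
asked cell (row2, sun) = -49/62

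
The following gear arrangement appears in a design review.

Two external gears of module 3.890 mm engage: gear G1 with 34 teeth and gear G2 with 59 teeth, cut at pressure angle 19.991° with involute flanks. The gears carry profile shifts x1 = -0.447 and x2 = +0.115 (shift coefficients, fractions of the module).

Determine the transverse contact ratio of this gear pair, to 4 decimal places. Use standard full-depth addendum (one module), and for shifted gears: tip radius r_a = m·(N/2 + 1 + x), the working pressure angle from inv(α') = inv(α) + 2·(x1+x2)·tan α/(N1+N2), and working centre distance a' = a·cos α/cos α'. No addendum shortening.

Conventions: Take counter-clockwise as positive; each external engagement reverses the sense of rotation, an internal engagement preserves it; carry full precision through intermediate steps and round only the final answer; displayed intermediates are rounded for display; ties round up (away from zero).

single-mesh involute tooth geometry (34T engaging 59T at module 3.890)
base radii: r_b1 = 62.145425, r_b2 = 107.840591
tip radii: r_a1 = 68.281170, r_a2 = 119.092350
inv(α') = inv(19.991°) + 2·(-0.447+0.115)·tan α/(34+59) = 0.01228619  ⇒  α' = 18.79026°
a' = a·cos α / cos α' = 180.8850·cos 19.991°/cos 18.79026° = 179.555609
action lengths: √(r_a1²−r_b1²) = 28.288943, √(r_a2²−r_b2²) = 50.531128
base pitch p_b = π·m·cos α = 11.484448
CR = (28.288943 + 50.531128 − 179.555609·sin 18.79026°)/11.484448 = 1.827197
contact ratio ≈ 1.8272

1.8272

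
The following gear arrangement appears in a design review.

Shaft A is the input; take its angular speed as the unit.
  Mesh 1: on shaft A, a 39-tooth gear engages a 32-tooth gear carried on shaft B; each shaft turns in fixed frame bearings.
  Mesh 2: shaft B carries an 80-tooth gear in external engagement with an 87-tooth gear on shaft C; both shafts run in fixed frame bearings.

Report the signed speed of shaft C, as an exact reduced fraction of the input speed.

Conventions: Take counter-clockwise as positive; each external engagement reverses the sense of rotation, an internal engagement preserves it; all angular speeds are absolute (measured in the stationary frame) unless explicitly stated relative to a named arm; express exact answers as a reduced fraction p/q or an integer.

2-mesh fixed-axis compound train (all bearings frame-fixed)
mesh 1 [39T→32T]: |ω|/ω_in = 1×39/32 = 39/32, sense flips to −
mesh 2 [80T→87T]: |ω|/ω_in = (39/32)×80/87 = 65/58, sense flips to +
signed output speed (× input speed) = 65/58

65/58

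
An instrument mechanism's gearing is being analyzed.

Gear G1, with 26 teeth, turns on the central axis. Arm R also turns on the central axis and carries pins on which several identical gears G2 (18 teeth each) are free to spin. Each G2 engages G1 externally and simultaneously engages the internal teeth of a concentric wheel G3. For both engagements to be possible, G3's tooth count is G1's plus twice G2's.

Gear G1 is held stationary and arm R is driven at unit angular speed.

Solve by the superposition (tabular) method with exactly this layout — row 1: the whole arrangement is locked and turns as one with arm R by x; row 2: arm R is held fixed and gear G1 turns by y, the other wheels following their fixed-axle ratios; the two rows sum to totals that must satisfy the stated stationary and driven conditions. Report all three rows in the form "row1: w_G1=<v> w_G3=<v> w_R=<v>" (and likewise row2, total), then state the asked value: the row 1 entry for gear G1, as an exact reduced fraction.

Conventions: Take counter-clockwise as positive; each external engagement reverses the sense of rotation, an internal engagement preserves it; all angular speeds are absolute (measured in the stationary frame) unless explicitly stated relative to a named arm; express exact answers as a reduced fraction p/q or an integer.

planetary set (26T centre, 18T on arm, 62T internal) — Willis relation
superposition row 1 [locked train]: every member turns x
superposition row 2 [arm held]: sun y, ring −(26/62)·y, arm 0
boundary: total ω_sun = x + y = 0 and total ω_arm = x = 1  ⇒  y = -1, x = 1
row 2 ring = −(26/62)·(-1) = 13/31
totals (row 1 + row 2): sun 1 + (-1) = 0, ring 1 + 13/31 = 44/31, arm 1 + 0 = 1
asked cell (row1, sun) = 1

row1: w_G1=1 w_G3=1 w_R=1
row2: w_G1=-1 w_G3=13/31 w_R=0
total: w_G1=0 w_G3=44/31 w_R=1
asked value: 1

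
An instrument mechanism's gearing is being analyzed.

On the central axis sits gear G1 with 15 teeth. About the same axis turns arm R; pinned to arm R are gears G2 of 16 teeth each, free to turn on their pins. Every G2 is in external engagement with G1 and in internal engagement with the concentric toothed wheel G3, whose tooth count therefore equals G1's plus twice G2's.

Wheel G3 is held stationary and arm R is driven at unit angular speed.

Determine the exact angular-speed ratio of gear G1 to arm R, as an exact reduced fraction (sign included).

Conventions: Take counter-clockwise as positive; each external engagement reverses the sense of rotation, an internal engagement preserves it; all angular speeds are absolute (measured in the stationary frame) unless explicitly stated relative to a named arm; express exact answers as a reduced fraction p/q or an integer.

recognized (axles ride arm R): planetary set, 15/16/47 teeth
ring teeth: 15 + 2·16 = 47
15(ω_sun−ω_arm) = −47(ω_ring−ω_arm),  ω_ring = 0, ω_arm = 1
ω_sun = 1 − (47/15)(0−1) = 62/15
ω_out/ω_in = 62/15

62/15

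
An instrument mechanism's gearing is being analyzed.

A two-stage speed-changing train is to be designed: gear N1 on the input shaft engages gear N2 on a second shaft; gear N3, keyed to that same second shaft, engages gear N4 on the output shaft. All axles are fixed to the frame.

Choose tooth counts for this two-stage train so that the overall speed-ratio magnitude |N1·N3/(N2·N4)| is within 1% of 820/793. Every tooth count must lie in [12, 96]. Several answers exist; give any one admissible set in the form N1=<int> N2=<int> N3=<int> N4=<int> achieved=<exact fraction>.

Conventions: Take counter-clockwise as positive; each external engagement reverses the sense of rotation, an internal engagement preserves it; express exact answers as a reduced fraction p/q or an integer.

class = fixed-axis compound train [2-stage, 820/793 wanted]
target = 820/793 in lowest terms: an exact hit needs N1·N3 = k·820 and N2·N4 = k·793 for one integer k, every count in [12, 96]; additionally prefer no 1:1 stage (N1 ≠ N2, N3 ≠ N4)
k = 1: N1·N3 = 820 = 20·41, N2·N4 = 793 = 13·61
achieved = 20·41/(13·61) = 820/793; |achieved − target| = 0 ≤ 41/3965 ✓

N1=20 N2=13 N3=41 N4=61 achieved=820/793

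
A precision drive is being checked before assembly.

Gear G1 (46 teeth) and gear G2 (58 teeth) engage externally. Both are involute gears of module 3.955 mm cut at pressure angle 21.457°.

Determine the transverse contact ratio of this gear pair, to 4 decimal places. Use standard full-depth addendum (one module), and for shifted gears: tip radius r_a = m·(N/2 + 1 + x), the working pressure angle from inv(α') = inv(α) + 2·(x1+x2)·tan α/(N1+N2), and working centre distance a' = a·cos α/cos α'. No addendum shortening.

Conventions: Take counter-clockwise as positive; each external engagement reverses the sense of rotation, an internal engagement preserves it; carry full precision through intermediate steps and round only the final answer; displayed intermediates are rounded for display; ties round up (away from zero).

class = single-mesh tooth geometry [involute pair 46T × 58T, m = 3.955]
base radii: r_b1 = 84.660431, r_b2 = 106.745760
tip radii: r_a1 = 94.920000, r_a2 = 118.650000
no profile shift: α' = α, a' = a
action lengths: √(r_a1²−r_b1²) = 42.923395, √(r_a2²−r_b2²) = 51.799277
base pitch p_b = π·m·cos α = 11.563852
CR = (42.923395 + 51.799277 − 205.660000·sin 21.45700°)/11.563852 = 1.685568
contact ratio ≈ 1.6856

1.6856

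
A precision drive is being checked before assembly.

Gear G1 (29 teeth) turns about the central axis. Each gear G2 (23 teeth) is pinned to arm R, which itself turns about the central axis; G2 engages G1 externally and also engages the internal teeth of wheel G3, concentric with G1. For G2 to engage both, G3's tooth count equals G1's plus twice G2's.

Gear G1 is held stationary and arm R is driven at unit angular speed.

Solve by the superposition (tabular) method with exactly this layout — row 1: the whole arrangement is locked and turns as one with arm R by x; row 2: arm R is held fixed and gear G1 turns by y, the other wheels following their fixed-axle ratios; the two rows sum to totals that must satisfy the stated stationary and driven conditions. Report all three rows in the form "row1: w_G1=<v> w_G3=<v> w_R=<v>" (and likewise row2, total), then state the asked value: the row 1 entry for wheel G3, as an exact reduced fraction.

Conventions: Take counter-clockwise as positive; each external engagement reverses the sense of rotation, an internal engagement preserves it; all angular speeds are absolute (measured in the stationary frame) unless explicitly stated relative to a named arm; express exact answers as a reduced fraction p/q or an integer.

row1: w_G1=1 w_G3=1 w_R=1
row2: w_G1=-1 w_G3=29/75 w_R=0
total: w_G1=0 w_G3=104/75 w_R=1
asked value: 1

topology: planetary set — G1 29T / G2 23T / G3 75T, arm = carrier (Willis)
superposition row 1 [locked train]: every member turns x
superposition row 2 [arm held]: sun y, ring −(29/75)·y, arm 0
boundary: total ω_sun = x + y = 0 and total ω_arm = x = 1  ⇒  y = -1, x = 1
row 2 ring = −(29/75)·(-1) = 29/75
totals (row 1 + row 2): sun 1 + (-1) = 0, ring 1 + 29/75 = 104/75, arm 1 + 0 = 1
asked cell (row1, ring) = 1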